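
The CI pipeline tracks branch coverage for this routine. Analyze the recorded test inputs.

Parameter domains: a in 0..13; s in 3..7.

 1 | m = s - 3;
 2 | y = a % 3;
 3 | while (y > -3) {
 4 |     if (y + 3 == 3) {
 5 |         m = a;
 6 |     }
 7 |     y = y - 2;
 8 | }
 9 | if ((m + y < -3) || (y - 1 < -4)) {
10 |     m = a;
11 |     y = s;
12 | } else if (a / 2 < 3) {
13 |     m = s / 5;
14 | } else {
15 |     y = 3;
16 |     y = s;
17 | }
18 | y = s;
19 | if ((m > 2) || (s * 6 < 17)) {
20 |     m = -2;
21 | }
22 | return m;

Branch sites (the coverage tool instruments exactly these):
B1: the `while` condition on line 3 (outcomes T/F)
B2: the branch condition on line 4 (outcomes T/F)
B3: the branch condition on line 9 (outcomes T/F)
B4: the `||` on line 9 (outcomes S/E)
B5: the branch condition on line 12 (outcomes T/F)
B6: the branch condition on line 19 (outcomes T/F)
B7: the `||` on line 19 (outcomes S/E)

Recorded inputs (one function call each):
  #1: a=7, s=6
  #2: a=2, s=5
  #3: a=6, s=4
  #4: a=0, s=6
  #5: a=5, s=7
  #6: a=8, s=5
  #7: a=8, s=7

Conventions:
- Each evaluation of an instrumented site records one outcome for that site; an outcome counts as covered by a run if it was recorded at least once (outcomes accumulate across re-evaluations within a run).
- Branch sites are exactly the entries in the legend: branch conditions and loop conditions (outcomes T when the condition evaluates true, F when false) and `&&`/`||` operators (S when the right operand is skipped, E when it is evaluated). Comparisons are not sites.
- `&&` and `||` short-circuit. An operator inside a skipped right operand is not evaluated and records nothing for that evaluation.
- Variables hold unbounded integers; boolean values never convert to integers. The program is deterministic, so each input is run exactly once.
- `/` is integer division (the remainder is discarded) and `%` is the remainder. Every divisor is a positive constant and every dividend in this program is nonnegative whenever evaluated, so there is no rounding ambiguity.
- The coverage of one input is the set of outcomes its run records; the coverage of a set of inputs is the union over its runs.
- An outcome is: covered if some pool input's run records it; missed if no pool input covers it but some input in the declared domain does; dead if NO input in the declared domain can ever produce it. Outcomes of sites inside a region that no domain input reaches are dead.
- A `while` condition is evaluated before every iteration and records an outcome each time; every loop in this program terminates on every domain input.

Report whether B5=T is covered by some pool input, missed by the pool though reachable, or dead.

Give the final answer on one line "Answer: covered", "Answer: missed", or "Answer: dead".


no pool input records B5=T
but domain input (a=1, s=3) does record it -> reachable, so missed
Answer: missed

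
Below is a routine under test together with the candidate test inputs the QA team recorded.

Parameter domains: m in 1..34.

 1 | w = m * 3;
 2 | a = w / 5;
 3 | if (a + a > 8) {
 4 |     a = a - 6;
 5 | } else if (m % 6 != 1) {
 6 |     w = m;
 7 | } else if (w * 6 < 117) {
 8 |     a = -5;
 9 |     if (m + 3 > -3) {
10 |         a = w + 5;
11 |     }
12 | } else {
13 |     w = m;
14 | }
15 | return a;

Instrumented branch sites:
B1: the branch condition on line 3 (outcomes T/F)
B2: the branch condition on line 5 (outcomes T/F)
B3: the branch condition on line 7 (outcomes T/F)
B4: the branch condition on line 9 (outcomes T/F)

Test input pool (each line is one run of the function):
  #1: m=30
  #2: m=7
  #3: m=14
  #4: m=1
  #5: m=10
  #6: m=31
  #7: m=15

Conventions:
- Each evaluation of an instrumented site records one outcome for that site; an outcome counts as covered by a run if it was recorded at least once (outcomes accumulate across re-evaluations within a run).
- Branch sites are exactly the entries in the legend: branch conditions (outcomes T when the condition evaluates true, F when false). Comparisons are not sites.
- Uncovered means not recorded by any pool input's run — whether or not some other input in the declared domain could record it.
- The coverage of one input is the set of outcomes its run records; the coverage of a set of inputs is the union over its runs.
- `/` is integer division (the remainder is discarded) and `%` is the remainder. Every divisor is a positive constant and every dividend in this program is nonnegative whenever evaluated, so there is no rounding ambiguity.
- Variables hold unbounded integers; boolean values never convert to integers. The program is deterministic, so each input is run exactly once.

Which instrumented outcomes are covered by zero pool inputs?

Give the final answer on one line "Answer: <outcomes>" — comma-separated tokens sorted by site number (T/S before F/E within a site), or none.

run #1 (m=30) runs B1->T; records B1=T
run #2 (m=7) runs B1->F, B2->F, B3->F; records B1=F, B2=F, B3=F
run #3 (m=14) runs B1->T; records B1=T
run #4 (m=1) runs B1->F, B2->F, B3->T, B4->T; records B1=F, B2=F, B3=T, B4=T
run #5 (m=10) runs B1->T; records B1=T
run #6 (m=31) runs B1->T; records B1=T
run #7 (m=15) runs B1->T; records B1=T
union over the pool: B1=T, B1=F, B2=F, B3=T, B3=F, B4=T
uncovered (2 of 8): B2=T, B4=F

Answer: B2=T, B4=F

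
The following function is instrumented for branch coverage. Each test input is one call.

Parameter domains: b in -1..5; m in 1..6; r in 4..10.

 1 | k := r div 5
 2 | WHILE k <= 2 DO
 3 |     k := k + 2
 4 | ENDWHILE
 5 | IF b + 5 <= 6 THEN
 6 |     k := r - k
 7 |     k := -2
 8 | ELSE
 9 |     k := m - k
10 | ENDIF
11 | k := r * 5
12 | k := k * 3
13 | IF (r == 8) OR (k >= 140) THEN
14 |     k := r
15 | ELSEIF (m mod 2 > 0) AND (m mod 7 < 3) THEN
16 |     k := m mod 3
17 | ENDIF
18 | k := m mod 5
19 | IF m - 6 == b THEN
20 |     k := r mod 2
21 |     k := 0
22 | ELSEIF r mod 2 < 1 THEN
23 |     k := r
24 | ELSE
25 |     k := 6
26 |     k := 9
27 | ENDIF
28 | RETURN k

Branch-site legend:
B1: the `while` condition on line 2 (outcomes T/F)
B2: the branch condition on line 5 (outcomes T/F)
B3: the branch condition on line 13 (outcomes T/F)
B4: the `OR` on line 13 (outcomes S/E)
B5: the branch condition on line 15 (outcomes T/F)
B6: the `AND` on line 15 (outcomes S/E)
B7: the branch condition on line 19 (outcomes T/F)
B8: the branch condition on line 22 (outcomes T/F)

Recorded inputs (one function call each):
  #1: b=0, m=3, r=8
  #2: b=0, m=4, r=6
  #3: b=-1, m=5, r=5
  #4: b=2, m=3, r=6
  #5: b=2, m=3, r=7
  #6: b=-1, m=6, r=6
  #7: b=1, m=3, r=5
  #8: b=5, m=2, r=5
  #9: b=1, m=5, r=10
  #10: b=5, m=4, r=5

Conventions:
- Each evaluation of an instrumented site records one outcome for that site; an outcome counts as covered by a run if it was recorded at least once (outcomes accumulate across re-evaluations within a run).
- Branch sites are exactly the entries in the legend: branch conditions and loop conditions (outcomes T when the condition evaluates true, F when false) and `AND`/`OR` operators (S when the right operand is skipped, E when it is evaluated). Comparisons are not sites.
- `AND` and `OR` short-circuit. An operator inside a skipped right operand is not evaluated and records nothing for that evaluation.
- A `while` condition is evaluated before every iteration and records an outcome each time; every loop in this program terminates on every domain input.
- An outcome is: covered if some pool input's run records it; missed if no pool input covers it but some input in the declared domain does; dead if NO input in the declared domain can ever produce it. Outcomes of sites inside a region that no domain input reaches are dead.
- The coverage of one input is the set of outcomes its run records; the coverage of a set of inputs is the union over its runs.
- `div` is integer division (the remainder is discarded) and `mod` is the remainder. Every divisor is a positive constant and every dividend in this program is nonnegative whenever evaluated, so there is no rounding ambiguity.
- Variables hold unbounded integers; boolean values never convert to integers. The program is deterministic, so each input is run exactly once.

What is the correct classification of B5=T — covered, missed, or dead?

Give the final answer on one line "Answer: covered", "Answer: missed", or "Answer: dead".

no pool input records B5=T
but domain input (b=-1, m=1, r=4) does record it -> reachable, so missed

Answer: missed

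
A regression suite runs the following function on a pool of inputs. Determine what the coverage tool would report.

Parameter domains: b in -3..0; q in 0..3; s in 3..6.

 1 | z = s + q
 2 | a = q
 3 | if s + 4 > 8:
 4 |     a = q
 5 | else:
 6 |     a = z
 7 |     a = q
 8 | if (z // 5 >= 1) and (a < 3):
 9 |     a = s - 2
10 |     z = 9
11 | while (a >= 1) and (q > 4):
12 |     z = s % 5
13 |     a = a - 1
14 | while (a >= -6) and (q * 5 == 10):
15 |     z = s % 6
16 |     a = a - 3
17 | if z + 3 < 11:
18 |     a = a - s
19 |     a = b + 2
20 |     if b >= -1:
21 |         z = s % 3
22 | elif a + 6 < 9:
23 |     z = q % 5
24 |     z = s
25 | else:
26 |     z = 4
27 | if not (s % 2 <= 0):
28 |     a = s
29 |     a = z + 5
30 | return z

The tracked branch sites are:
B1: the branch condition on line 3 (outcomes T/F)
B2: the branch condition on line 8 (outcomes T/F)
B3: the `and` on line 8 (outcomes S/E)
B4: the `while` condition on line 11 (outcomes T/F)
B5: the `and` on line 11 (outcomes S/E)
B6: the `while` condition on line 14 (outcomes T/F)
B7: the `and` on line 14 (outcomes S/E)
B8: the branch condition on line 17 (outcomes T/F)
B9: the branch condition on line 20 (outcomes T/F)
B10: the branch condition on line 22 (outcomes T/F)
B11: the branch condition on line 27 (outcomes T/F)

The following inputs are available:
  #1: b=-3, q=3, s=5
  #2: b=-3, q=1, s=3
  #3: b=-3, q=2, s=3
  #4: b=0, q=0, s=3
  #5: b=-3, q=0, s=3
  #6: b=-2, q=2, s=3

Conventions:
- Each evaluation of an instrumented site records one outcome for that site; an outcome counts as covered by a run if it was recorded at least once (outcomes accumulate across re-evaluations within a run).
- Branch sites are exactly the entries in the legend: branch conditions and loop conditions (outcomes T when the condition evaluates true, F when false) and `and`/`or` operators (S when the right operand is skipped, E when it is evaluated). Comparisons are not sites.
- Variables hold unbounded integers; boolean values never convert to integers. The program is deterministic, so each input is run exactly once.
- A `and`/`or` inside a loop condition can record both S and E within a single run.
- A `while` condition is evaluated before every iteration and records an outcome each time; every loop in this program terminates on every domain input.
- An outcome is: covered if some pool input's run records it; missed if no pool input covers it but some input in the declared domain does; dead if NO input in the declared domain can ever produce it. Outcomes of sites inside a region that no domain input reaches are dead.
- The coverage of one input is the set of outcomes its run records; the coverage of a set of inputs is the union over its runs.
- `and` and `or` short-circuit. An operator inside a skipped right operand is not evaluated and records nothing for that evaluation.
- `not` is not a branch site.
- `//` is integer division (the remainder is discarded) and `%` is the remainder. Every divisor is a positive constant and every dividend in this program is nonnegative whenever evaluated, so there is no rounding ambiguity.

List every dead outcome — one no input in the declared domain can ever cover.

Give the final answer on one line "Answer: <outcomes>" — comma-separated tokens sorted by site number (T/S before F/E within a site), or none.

exhaustive pass over the 64-input domain:
  B4=T: zero occurrences over every domain input -> dead
  reachable outcomes have witnesses, e.g. B1=T (e.g. b=-3, q=0, s=5), B1=F (e.g. b=-3, q=0, s=3), B2=T (e.g. b=-3, q=0, s=5), B2=F (e.g. b=-3, q=0, s=3)

Answer: B4=T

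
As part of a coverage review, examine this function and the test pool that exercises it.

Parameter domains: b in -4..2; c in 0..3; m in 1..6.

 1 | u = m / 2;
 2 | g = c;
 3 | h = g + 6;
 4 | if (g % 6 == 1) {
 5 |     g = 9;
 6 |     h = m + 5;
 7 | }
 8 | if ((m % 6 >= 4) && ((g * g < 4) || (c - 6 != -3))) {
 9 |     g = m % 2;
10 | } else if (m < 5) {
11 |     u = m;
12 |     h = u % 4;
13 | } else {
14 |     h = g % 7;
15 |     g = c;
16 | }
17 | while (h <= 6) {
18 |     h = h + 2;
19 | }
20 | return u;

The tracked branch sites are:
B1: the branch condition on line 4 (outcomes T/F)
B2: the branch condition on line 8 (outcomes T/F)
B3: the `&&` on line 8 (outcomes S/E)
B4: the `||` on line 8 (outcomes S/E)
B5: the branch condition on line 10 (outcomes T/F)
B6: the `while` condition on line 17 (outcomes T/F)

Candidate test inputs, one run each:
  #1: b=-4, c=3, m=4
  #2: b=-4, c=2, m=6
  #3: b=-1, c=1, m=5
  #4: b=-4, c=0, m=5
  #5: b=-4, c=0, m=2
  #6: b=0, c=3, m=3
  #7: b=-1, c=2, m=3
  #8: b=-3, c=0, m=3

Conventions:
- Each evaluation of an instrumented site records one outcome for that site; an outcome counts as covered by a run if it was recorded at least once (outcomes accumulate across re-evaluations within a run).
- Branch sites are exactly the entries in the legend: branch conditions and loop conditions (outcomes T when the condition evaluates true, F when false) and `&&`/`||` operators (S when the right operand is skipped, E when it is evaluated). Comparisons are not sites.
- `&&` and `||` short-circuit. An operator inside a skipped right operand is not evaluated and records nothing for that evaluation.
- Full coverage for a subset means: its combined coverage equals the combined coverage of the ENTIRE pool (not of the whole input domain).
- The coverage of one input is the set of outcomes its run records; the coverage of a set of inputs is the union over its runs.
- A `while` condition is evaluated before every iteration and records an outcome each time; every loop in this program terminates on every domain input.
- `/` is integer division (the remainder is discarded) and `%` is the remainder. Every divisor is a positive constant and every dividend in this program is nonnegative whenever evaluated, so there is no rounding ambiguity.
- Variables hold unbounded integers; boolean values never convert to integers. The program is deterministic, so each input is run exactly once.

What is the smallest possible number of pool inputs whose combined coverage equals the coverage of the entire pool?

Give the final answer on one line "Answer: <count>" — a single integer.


input #1, b=-4, c=3, m=4: outcomes B1=F, B2=F, B3=E, B4=E, B5=T, B6=T, B6=F
input #2, b=-4, c=2, m=6: outcomes B1=F, B2=F, B3=S, B5=F, B6=T, B6=F
input #3, b=-1, c=1, m=5: outcomes B1=T, B2=T, B3=E, B4=E, B6=F
input #4, b=-4, c=0, m=5: outcomes B1=F, B2=T, B3=E, B4=S, B6=T, B6=F
input #5, b=-4, c=0, m=2: outcomes B1=F, B2=F, B3=S, B5=T, B6=T, B6=F
input #6, b=0, c=3, m=3: outcomes B1=F, B2=F, B3=S, B5=T, B6=T, B6=F
input #7, b=-1, c=2, m=3: outcomes B1=F, B2=F, B3=S, B5=T, B6=T, B6=F
input #8, b=-3, c=0, m=3: outcomes B1=F, B2=F, B3=S, B5=T, B6=T, B6=F
the full pool covers 12 outcomes: B1=T, B1=F, B2=T, B2=F, B3=S, B3=E, B4=S, B4=E, B5=T, B5=F, B6=T, B6=F
every size-1 subset falls short of the 12 outcomes (best: 7/12)
every size-2 subset falls short of the 12 outcomes (best: 10/12)
every size-3 subset falls short of the 12 outcomes (best: 11/12)
size 4: inputs {1, 2, 3, 4} cover all 12 outcomes, and no lexicographically smaller subset of this size does
Answer: 4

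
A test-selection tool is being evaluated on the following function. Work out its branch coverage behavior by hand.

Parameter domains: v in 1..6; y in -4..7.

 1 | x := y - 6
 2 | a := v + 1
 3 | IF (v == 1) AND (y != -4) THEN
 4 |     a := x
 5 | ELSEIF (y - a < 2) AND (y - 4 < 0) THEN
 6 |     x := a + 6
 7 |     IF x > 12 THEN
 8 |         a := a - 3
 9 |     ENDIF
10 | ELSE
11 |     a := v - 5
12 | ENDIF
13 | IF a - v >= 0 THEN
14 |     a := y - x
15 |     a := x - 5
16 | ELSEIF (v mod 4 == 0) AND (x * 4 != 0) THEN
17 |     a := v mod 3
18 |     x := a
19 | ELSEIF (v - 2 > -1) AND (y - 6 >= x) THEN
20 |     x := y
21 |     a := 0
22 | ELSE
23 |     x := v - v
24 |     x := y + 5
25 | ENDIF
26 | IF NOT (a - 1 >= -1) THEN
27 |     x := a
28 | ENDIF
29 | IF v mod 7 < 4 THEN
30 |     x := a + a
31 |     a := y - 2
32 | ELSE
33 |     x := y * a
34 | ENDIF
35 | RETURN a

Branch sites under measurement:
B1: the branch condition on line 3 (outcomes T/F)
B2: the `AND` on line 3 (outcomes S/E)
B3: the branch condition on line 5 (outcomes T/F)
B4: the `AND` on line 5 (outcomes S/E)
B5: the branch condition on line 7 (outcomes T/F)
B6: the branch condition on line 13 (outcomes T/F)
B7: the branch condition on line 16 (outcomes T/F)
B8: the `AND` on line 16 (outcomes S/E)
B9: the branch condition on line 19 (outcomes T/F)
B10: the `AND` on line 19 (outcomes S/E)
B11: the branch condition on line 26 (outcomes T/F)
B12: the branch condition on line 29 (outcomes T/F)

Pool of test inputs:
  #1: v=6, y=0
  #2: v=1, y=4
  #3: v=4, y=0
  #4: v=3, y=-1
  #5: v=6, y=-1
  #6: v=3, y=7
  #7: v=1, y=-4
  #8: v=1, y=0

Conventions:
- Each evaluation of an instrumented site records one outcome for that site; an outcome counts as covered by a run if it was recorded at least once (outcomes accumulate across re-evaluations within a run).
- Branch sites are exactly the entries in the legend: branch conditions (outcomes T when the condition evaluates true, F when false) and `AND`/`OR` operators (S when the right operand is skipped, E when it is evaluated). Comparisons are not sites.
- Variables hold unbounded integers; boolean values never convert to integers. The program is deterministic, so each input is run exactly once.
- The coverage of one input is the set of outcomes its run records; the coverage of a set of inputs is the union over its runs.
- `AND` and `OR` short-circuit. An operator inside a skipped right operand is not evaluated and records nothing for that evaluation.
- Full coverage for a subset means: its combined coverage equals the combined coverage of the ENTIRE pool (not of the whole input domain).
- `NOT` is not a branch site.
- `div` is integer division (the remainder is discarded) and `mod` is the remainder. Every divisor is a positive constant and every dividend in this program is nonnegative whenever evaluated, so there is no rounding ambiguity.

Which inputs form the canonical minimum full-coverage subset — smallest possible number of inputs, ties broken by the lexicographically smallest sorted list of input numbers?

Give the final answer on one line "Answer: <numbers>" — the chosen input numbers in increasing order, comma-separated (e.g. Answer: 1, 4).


#1 (v=6, y=0) -> B2->S, B1->F, B4->E, B3->T, B5->T, B6->F, B8->S, B7->F, B10->E, B9->F, B11->F, B12->F; covered: B1=F, B2=S, B3=T, B4=E, B5=T, B6=F, B7=F, B8=S, B9=F, B10=E, B11=F, B12=F
#2 (v=1, y=4) -> B2->E, B1->T, B6->F, B8->S, B7->F, B10->S, B9->F, B11->T, B12->T; covered: B1=T, B2=E, B6=F, B7=F, B8=S, B9=F, B10=S, B11=T, B12=T
#3 (v=4, y=0) -> B2->S, B1->F, B4->E, B3->T, B5->F, B6->T, B11->F, B12->F; covered: B1=F, B2=S, B3=T, B4=E, B5=F, B6=T, B11=F, B12=F
#4 (v=3, y=-1) -> B2->S, B1->F, B4->E, B3->T, B5->F, B6->T, B11->F, B12->T; covered: B1=F, B2=S, B3=T, B4=E, B5=F, B6=T, B11=F, B12=T
#5 (v=6, y=-1) -> B2->S, B1->F, B4->E, B3->T, B5->T, B6->F, B8->S, B7->F, B10->E, B9->F, B11->F, B12->F; covered: B1=F, B2=S, B3=T, B4=E, B5=T, B6=F, B7=F, B8=S, B9=F, B10=E, B11=F, B12=F
#6 (v=3, y=7) -> B2->S, B1->F, B4->S, B3->F, B6->F, B8->S, B7->F, B10->E, B9->T, B11->F, B12->T; covered: B1=F, B2=S, B3=F, B4=S, B6=F, B7=F, B8=S, B9=T, B10=E, B11=F, B12=T
#7 (v=1, y=-4) -> B2->E, B1->F, B4->E, B3->T, B5->F, B6->T, B11->F, B12->T; covered: B1=F, B2=E, B3=T, B4=E, B5=F, B6=T, B11=F, B12=T
#8 (v=1, y=0) -> B2->E, B1->T, B6->F, B8->S, B7->F, B10->S, B9->F, B11->T, B12->T; covered: B1=T, B2=E, B6=F, B7=F, B8=S, B9=F, B10=S, B11=T, B12=T
union over all inputs: B1=T, B1=F, B2=S, B2=E, B3=T, B3=F, B4=S, B4=E, B5=T, B5=F, B6=T, B6=F, B7=F, B8=S, B9=T, B9=F, B10=S, B10=E, B11=T, B11=F, B12=T, B12=F (22 outcomes)
checked all size-1 subsets: none covers 22 outcomes (max 12/22)
checked all size-2 subsets: none covers 22 outcomes (max 17/22)
checked all size-3 subsets: none covers 22 outcomes (max 21/22)
the canonical winner is {1, 2, 3, 6}: size 4, full 22-outcome coverage, earliest index list among size-4 covers
Answer: 1, 2, 3, 6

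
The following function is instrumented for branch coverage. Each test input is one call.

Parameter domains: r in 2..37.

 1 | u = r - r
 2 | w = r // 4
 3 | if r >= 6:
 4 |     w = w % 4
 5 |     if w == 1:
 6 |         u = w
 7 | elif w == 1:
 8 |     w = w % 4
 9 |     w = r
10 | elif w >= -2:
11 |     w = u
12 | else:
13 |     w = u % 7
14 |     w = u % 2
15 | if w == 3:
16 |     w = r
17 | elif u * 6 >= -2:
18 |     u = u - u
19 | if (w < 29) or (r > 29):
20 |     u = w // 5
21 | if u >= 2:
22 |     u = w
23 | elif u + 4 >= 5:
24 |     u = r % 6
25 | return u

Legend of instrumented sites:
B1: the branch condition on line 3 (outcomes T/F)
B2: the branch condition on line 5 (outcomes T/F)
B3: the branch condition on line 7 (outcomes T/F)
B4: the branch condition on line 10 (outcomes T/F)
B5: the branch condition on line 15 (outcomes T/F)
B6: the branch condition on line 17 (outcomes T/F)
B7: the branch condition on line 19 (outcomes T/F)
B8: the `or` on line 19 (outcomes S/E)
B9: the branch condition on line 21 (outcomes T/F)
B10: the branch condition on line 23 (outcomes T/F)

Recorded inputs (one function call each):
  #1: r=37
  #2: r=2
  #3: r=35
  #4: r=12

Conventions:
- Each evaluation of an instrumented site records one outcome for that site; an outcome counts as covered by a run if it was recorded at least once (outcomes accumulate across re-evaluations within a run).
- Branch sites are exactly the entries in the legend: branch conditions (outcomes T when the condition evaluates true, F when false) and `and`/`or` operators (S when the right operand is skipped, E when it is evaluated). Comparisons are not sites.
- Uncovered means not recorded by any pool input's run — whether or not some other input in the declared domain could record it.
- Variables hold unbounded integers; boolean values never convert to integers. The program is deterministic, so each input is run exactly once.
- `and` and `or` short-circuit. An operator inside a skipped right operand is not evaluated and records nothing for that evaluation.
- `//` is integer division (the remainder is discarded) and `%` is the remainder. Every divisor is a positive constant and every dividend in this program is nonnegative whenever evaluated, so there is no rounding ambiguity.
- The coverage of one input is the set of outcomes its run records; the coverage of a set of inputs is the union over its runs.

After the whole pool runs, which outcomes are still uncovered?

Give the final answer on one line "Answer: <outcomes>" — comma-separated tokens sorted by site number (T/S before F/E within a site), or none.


input #1, r=37: outcomes B1=T, B2=T, B5=F, B6=T, B7=T, B8=S, B9=F, B10=F
input #2, r=2: outcomes B1=F, B3=F, B4=T, B5=F, B6=T, B7=T, B8=S, B9=F, B10=F
input #3, r=35: outcomes B1=T, B2=F, B5=F, B6=T, B7=T, B8=S, B9=F, B10=F
input #4, r=12: outcomes B1=T, B2=F, B5=T, B7=T, B8=S, B9=T
union over the pool: B1=T, B1=F, B2=T, B2=F, B3=F, B4=T, B5=T, B5=F, B6=T, B7=T, B8=S, B9=T, B9=F, B10=F
uncovered (6 of 20): B3=T, B4=F, B6=F, B7=F, B8=E, B10=T
Answer: B3=T, B4=F, B6=F, B7=F, B8=E, B10=T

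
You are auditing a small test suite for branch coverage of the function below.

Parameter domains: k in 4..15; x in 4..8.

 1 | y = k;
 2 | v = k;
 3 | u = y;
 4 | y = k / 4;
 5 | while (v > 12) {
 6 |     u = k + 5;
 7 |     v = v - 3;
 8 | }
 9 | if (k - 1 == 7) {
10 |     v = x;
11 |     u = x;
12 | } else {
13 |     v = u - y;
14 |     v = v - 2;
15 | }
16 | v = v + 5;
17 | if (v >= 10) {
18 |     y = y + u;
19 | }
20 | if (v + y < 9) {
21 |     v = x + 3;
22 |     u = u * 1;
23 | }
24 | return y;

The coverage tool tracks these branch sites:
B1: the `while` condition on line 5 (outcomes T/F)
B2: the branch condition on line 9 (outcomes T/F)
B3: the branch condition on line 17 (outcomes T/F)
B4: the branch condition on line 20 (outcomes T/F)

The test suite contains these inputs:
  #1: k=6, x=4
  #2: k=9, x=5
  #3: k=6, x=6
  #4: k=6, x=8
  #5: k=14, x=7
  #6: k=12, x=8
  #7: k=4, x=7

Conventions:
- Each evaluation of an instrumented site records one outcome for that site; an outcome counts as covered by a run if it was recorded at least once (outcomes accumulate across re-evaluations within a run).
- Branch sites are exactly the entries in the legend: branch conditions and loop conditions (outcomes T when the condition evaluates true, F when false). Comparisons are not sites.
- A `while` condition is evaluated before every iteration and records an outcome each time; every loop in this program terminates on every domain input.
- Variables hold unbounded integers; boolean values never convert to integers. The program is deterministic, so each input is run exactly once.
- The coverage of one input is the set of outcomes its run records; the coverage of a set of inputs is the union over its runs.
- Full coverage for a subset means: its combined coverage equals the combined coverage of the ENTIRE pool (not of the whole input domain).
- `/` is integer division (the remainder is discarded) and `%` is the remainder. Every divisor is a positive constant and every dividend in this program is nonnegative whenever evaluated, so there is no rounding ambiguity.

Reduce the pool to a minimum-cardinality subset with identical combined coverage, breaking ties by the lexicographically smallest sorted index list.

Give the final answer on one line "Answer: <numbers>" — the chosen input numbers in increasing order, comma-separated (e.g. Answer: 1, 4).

test 1 (k=6, x=4) fires B1->F, B2->F, B3->F, B4->F; hits B1=F, B2=F, B3=F, B4=F
test 2 (k=9, x=5) fires B1->F, B2->F, B3->T, B4->F; hits B1=F, B2=F, B3=T, B4=F
test 3 (k=6, x=6) fires B1->F, B2->F, B3->F, B4->F; hits B1=F, B2=F, B3=F, B4=F
test 4 (k=6, x=8) fires B1->F, B2->F, B3->F, B4->F; hits B1=F, B2=F, B3=F, B4=F
test 5 (k=14, x=7) fires B1->T, B1->F, B2->F, B3->T, B4->F; hits B1=T, B1=F, B2=F, B3=T, B4=F
test 6 (k=12, x=8) fires B1->F, B2->F, B3->T, B4->F; hits B1=F, B2=F, B3=T, B4=F
test 7 (k=4, x=7) fires B1->F, B2->F, B3->F, B4->T; hits B1=F, B2=F, B3=F, B4=T
union over all inputs: B1=T, B1=F, B2=F, B3=T, B3=F, B4=T, B4=F (7 outcomes)
no size-1 subset reaches all 7 outcomes (best union: 5/7)
inputs {5, 7} (size 2) cover everything; no size-2 subset with a lexicographically smaller index list covers all 7

Answer: 5, 7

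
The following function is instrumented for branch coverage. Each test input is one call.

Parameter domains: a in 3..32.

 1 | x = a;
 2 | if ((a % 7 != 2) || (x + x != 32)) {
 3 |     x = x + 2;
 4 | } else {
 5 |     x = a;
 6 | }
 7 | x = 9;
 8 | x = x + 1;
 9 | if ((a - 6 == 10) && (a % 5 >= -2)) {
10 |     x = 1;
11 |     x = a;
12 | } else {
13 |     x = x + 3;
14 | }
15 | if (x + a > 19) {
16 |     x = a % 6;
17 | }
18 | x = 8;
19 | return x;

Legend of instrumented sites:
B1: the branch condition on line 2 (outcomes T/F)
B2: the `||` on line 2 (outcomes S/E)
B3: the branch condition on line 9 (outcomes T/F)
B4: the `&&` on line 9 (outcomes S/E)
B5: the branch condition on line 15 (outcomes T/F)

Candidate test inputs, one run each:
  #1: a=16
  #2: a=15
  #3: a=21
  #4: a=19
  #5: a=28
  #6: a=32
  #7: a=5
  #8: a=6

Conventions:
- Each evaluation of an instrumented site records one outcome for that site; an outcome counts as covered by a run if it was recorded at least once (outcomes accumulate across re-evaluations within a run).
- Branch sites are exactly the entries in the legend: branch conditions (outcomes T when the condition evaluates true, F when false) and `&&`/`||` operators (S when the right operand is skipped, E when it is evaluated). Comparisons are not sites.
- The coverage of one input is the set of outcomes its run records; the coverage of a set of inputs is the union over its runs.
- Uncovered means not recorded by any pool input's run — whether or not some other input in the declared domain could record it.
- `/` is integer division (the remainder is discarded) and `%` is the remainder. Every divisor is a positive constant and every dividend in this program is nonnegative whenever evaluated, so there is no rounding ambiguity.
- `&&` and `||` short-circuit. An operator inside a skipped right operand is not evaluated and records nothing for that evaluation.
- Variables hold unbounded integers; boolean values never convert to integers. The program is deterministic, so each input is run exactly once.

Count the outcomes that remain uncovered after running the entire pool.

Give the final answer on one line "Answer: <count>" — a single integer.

run #1 (a=16) runs B2->E, B1->F, B4->E, B3->T, B5->T; records B1=F, B2=E, B3=T, B4=E, B5=T
run #2 (a=15) runs B2->S, B1->T, B4->S, B3->F, B5->T; records B1=T, B2=S, B3=F, B4=S, B5=T
run #3 (a=21) runs B2->S, B1->T, B4->S, B3->F, B5->T; records B1=T, B2=S, B3=F, B4=S, B5=T
run #4 (a=19) runs B2->S, B1->T, B4->S, B3->F, B5->T; records B1=T, B2=S, B3=F, B4=S, B5=T
run #5 (a=28) runs B2->S, B1->T, B4->S, B3->F, B5->T; records B1=T, B2=S, B3=F, B4=S, B5=T
run #6 (a=32) runs B2->S, B1->T, B4->S, B3->F, B5->T; records B1=T, B2=S, B3=F, B4=S, B5=T
run #7 (a=5) runs B2->S, B1->T, B4->S, B3->F, B5->F; records B1=T, B2=S, B3=F, B4=S, B5=F
run #8 (a=6) runs B2->S, B1->T, B4->S, B3->F, B5->F; records B1=T, B2=S, B3=F, B4=S, B5=F
union over the pool: B1=T, B1=F, B2=S, B2=E, B3=T, B3=F, B4=S, B4=E, B5=T, B5=F
uncovered (0 of 10): none

Answer: 0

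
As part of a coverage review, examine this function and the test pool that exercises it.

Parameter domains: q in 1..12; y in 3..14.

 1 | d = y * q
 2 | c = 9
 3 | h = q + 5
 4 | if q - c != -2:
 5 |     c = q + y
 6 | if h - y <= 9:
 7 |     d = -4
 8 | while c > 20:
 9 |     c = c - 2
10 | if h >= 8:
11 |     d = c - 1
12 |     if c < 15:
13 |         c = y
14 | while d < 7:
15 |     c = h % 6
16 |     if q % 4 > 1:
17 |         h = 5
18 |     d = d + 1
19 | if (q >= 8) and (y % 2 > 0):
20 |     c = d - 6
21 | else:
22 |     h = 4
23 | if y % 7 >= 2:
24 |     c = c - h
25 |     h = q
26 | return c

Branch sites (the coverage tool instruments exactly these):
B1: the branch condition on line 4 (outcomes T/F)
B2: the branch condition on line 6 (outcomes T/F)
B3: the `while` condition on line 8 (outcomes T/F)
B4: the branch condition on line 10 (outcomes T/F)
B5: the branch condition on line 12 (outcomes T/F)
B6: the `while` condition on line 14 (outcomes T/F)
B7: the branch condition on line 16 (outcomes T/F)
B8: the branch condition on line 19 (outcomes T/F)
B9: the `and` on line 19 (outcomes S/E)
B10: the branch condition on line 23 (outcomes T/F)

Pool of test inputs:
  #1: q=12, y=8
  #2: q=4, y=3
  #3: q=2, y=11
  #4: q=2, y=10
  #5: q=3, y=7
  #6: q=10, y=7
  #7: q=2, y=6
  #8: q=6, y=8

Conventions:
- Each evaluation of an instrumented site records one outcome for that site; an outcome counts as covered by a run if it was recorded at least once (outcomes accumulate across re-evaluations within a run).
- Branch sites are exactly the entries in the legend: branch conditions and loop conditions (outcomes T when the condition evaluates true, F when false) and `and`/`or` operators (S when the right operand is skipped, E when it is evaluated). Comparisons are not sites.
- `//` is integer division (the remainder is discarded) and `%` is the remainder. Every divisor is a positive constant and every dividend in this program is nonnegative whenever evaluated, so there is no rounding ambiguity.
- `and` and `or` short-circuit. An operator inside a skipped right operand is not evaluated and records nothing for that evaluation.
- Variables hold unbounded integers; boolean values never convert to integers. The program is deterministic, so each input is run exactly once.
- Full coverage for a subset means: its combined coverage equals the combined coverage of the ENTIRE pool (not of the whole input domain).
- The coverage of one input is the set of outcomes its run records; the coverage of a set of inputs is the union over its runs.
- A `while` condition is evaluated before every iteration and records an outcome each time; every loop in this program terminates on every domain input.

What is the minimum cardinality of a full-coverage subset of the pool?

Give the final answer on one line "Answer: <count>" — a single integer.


input #1 (q=12, y=8): events B1->T, B2->T, B3->F, B4->T, B5->F, B6->F, B9->E, B8->F, B10->F; covers B1=T, B2=T, B3=F, B4=T, B5=F, B6=F, B8=F, B9=E, B10=F
input #2 (q=4, y=3): events B1->T, B2->T, B3->F, B4->T, B5->T, B6->T, B7->F, B6->F, B9->S, B8->F, B10->T; covers B1=T, B2=T, B3=F, B4=T, B5=T, B6=T, B6=F, B7=F, B8=F, B9=S, B10=T
input #3 (q=2, y=11): events B1->T, B2->T, B3->F, B4->F, B6->T, B7->T, B6->T, B7->T, B6->T, B7->T, B6->T, B7->T, B6->T, B7->T, ...; covers B1=T, B2=T, B3=F, B4=F, B6=T, B6=F, B7=T, B8=F, B9=S, B10=T
input #4 (q=2, y=10): events B1->T, B2->T, B3->F, B4->F, B6->T, B7->T, B6->T, B7->T, B6->T, B7->T, B6->T, B7->T, B6->T, B7->T, ...; covers B1=T, B2=T, B3=F, B4=F, B6=T, B6=F, B7=T, B8=F, B9=S, B10=T
input #5 (q=3, y=7): events B1->T, B2->T, B3->F, B4->T, B5->T, B6->F, B9->S, B8->F, B10->F; covers B1=T, B2=T, B3=F, B4=T, B5=T, B6=F, B8=F, B9=S, B10=F
input #6 (q=10, y=7): events B1->T, B2->T, B3->F, B4->T, B5->F, B6->F, B9->E, B8->T, B10->F; covers B1=T, B2=T, B3=F, B4=T, B5=F, B6=F, B8=T, B9=E, B10=F
input #7 (q=2, y=6): events B1->T, B2->T, B3->F, B4->F, B6->T, B7->T, B6->T, B7->T, B6->T, B7->T, B6->T, B7->T, B6->T, B7->T, ...; covers B1=T, B2=T, B3=F, B4=F, B6=T, B6=F, B7=T, B8=F, B9=S, B10=T
input #8 (q=6, y=8): events B1->T, B2->T, B3->F, B4->T, B5->T, B6->F, B9->S, B8->F, B10->F; covers B1=T, B2=T, B3=F, B4=T, B5=T, B6=F, B8=F, B9=S, B10=F
union over all inputs: B1=T, B2=T, B3=F, B4=T, B4=F, B5=T, B5=F, B6=T, B6=F, B7=T, B7=F, B8=T, B8=F, B9=S, B9=E, B10=T, B10=F (17 outcomes)
size 1 is not enough: best union over all size-1 subsets is 11/17
size 2 is not enough: best union over all size-2 subsets is 15/17
size 3: inputs {2, 3, 6} cover all 17 outcomes, and no lexicographically smaller subset of this size does
Answer: 3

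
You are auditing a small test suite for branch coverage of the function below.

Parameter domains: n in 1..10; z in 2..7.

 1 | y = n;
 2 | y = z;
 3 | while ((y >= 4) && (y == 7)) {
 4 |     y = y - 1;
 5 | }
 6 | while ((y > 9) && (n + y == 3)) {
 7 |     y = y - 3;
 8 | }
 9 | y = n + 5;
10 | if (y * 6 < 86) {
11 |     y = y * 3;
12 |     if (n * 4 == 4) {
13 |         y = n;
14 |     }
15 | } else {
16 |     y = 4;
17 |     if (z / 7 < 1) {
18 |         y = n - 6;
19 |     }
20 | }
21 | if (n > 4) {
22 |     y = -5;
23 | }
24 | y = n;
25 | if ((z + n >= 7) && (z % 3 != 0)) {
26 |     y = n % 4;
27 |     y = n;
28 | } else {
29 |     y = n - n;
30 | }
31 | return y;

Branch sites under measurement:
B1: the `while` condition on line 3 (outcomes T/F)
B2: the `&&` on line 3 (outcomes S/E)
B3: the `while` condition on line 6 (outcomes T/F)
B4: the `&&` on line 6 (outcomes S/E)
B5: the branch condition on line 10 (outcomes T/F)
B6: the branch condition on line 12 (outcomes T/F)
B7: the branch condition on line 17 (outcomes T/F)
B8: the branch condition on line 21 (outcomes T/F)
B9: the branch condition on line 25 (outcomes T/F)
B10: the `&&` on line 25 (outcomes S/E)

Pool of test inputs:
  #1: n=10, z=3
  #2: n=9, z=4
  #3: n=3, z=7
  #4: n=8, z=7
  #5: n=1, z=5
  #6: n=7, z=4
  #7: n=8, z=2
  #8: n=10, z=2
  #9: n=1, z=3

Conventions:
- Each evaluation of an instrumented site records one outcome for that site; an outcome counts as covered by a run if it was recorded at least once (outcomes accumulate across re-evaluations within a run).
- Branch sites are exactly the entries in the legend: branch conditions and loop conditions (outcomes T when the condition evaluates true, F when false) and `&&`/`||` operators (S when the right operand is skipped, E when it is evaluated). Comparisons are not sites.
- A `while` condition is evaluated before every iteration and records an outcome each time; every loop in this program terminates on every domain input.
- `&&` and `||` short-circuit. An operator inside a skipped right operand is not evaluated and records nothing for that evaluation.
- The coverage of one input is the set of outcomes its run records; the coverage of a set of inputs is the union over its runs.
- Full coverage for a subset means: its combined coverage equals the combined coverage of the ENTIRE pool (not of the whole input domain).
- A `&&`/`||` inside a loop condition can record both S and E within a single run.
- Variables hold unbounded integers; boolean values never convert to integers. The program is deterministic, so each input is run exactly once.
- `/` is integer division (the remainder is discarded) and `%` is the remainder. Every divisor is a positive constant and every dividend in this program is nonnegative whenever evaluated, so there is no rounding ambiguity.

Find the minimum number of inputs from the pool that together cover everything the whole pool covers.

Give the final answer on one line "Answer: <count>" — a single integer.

input #1, n=10, z=3: outcomes B1=F, B2=S, B3=F, B4=S, B5=F, B7=T, B8=T, B9=F, B10=E
input #2, n=9, z=4: outcomes B1=F, B2=E, B3=F, B4=S, B5=T, B6=F, B8=T, B9=T, B10=E
input #3, n=3, z=7: outcomes B1=T, B1=F, B2=E, B3=F, B4=S, B5=T, B6=F, B8=F, B9=T, B10=E
input #4, n=8, z=7: outcomes B1=T, B1=F, B2=E, B3=F, B4=S, B5=T, B6=F, B8=T, B9=T, B10=E
input #5, n=1, z=5: outcomes B1=F, B2=E, B3=F, B4=S, B5=T, B6=T, B8=F, B9=F, B10=S
input #6, n=7, z=4: outcomes B1=F, B2=E, B3=F, B4=S, B5=T, B6=F, B8=T, B9=T, B10=E
input #7, n=8, z=2: outcomes B1=F, B2=S, B3=F, B4=S, B5=T, B6=F, B8=T, B9=T, B10=E
input #8, n=10, z=2: outcomes B1=F, B2=S, B3=F, B4=S, B5=F, B7=T, B8=T, B9=T, B10=E
input #9, n=1, z=3: outcomes B1=F, B2=S, B3=F, B4=S, B5=T, B6=T, B8=F, B9=F, B10=S
the full pool covers 17 outcomes: B1=T, B1=F, B2=S, B2=E, B3=F, B4=S, B5=T, B5=F, B6=T, B6=F, B7=T, B8=T, B8=F, B9=T, B9=F, B10=S, B10=E
every size-1 subset falls short of the 17 outcomes (best: 10/17)
every size-2 subset falls short of the 17 outcomes (best: 15/17)
size 3: inputs {1, 3, 5} cover all 17 outcomes, and no lexicographically smaller subset of this size does

Answer: 3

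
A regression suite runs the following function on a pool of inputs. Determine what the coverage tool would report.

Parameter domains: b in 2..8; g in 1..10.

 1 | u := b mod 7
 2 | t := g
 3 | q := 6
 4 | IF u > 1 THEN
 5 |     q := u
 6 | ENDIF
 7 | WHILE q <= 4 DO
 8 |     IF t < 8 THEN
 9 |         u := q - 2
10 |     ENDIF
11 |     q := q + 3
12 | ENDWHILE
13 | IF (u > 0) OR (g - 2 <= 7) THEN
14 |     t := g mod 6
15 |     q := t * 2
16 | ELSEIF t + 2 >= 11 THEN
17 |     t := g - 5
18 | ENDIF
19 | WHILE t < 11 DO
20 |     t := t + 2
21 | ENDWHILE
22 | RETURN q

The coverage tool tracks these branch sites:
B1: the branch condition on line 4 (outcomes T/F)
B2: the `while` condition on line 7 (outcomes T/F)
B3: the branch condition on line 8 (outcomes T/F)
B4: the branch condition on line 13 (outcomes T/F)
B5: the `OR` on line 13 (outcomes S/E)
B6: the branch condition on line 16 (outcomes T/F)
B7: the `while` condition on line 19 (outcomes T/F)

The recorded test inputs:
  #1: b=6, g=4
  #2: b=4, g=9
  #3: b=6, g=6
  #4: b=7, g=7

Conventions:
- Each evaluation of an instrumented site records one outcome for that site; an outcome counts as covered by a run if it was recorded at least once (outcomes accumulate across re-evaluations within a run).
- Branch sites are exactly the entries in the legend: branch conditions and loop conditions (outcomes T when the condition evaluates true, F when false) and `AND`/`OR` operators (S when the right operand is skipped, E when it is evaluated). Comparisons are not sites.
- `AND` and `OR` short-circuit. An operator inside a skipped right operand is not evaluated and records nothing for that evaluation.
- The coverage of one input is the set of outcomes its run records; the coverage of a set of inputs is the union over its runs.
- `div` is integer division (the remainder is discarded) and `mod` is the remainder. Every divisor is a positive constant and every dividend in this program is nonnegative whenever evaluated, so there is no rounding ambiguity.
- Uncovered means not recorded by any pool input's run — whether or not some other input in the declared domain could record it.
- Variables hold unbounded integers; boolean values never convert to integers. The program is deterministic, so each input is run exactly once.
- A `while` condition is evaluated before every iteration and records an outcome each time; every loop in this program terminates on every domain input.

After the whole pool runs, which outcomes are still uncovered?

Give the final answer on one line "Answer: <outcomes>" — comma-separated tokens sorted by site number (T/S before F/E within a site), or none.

#1 (b=6, g=4) -> covered: B1=T, B2=F, B4=T, B5=S, B7=T, B7=F
#2 (b=4, g=9) -> covered: B1=T, B2=T, B2=F, B3=F, B4=T, B5=S, B7=T, B7=F
#3 (b=6, g=6) -> covered: B1=T, B2=F, B4=T, B5=S, B7=T, B7=F
#4 (b=7, g=7) -> covered: B1=F, B2=F, B4=T, B5=E, B7=T, B7=F
union over the pool: B1=T, B1=F, B2=T, B2=F, B3=F, B4=T, B5=S, B5=E, B7=T, B7=F
uncovered (4 of 14): B3=T, B4=F, B6=T, B6=F

Answer: B3=T, B4=F, B6=T, B6=F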